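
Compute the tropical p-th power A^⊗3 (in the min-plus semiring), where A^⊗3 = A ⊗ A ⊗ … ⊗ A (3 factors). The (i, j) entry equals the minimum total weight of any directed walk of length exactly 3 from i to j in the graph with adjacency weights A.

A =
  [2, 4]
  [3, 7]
A^⊗3 =
  [6, 8]
  [7, 9]

Each entry (A^⊗3)_ij equals the minimum over all length-3 walks i = v_0 → v_1 → … → v_3 = j of Σ_t A[v_t][v_{t+1}]. For example, for (i, j) = (0, 1) we minimise over 4 possible intermediate vertex sequences; the minimum is 8, attained along the walk 0 → 0 → 0 → 1.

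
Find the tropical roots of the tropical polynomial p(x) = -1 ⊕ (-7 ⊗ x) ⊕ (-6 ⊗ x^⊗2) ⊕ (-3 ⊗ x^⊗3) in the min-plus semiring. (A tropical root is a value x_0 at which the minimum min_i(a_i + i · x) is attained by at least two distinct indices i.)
Roots: {-3, -1, 6}

Each tropical root is a break point of the lower envelope of the lines y = a_i + i · x (there are 4 lines, with slopes 0, 1, ..., 3). Only the lines that attain the minimum somewhere contribute to roots; other lines are dominated. Here the surviving (envelope) indices are i = 3, i = 2, i = 1, i = 0.
Intersections between consecutive envelope lines give the roots: for adjacent envelope indices i < j the intersection is x = (a_i − a_j) / (j − i). Reading off the sorted break points: {-3, -1, 6}.
Verification: at each break x_0, at least two indices attain the minimum of min_i(a_i + i · x_0).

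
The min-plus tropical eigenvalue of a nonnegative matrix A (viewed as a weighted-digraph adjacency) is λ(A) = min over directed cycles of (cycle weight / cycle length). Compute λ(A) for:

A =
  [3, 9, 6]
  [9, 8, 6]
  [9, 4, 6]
λ(A) = 3

Enumerate directed cycles and compute their means (weight / length). Sample:
  cycle 0 → 0: weight = 3, length = 1, mean = 3/1 ≈ 3.000
  cycle 1 → 1: weight = 8, length = 1, mean = 8/1 ≈ 8.000
  cycle 2 → 2: weight = 6, length = 1, mean = 6/1 ≈ 6.000
  cycle 0 → 1 → 0: weight = 18, length = 2, mean = 18/2 ≈ 9.000
  cycle 0 → 2 → 0: weight = 15, length = 2, mean = 15/2 ≈ 7.500
  cycle 1 → 0 → 1: weight = 18, length = 2, mean = 18/2 ≈ 9.000
Minimum mean = 3.000, attained e.g. along the cycle 0 → 0 with weight 3 and length 1. So λ(A) = 3/1 = 3.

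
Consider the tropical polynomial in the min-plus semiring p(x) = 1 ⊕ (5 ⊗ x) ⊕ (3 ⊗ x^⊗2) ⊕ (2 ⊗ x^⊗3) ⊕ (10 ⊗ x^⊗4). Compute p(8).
p(8) = 1

A tropical monomial a ⊗ x^⊗i evaluates to a + i · x. Evaluating each term at x = 8:
  Term 0 contributes 1 + 0 · 8 = 1
  Term 1 contributes 5 + 1 · 8 = 13
  Term 2 contributes 3 + 2 · 8 = 19
  Term 3 contributes 2 + 3 · 8 = 26
  Term 4 contributes 10 + 4 · 8 = 42
p(8) = ⊕ of these = min[1, 13, 19, 26, 42] = 1.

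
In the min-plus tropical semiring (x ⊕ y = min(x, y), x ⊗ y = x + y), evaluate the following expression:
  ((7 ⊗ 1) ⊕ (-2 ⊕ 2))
((7 ⊗ 1) ⊕ (-2 ⊕ 2)) = -2

Expand innermost to outermost. Recall ⊕ takes the minimum of its arguments and ⊗ takes their sum. Working out the expression ((7 ⊗ 1) ⊕ (-2 ⊕ 2)) gives -2.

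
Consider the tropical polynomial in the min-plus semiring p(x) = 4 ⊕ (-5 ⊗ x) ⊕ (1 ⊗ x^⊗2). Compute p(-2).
p(-2) = -7

A tropical monomial a ⊗ x^⊗i evaluates to a + i · x. Evaluating each term at x = -2:
  Term 0 contributes 4 + 0 · -2 = 4
  Term 1 contributes -5 + 1 · -2 = -7
  Term 2 contributes 1 + 2 · -2 = -3
p(-2) = ⊕ of these = min[4, -7, -3] = -7.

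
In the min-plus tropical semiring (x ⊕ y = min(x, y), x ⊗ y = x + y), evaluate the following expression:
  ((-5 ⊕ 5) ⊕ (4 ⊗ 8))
((-5 ⊕ 5) ⊕ (4 ⊗ 8)) = -5

Expand innermost to outermost. Recall ⊕ takes the minimum of its arguments and ⊗ takes their sum. Working out the expression ((-5 ⊕ 5) ⊕ (4 ⊗ 8)) gives -5.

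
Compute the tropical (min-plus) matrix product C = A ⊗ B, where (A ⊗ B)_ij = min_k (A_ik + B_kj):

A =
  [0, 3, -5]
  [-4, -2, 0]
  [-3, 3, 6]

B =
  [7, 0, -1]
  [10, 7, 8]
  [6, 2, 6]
A ⊗ B =
  [1, -3, -1]
  [3, -4, -5]
  [4, -3, -4]

Apply the min-plus product entry-by-entry:
  C[0][0] = min over k of (A[0][0] + B[0][0] = 0 + 7 = 7, A[0][1] + B[1][0] = 3 + 10 = 13, A[0][2] + B[2][0] = -5 + 6 = 1) = 1 (attained at k = 2)
  C[0][1] = min over k of (A[0][0] + B[0][1] = 0 + 0 = 0, A[0][1] + B[1][1] = 3 + 7 = 10, A[0][2] + B[2][1] = -5 + 2 = -3) = -3 (attained at k = 2)
  C[0][2] = min over k of (A[0][0] + B[0][2] = 0 + -1 = -1, A[0][1] + B[1][2] = 3 + 8 = 11, A[0][2] + B[2][2] = -5 + 6 = 1) = -1 (attained at k = 0)
  C[1][0] = min over k of (A[1][0] + B[0][0] = -4 + 7 = 3, A[1][1] + B[1][0] = -2 + 10 = 8, A[1][2] + B[2][0] = 0 + 6 = 6) = 3 (attained at k = 0)
  C[1][1] = min over k of (A[1][0] + B[0][1] = -4 + 0 = -4, A[1][1] + B[1][1] = -2 + 7 = 5, A[1][2] + B[2][1] = 0 + 2 = 2) = -4 (attained at k = 0)
  C[1][2] = min over k of (A[1][0] + B[0][2] = -4 + -1 = -5, A[1][1] + B[1][2] = -2 + 8 = 6, A[1][2] + B[2][2] = 0 + 6 = 6) = -5 (attained at k = 0)
  C[2][0] = min over k of (A[2][0] + B[0][0] = -3 + 7 = 4, A[2][1] + B[1][0] = 3 + 10 = 13, A[2][2] + B[2][0] = 6 + 6 = 12) = 4 (attained at k = 0)
  C[2][1] = min over k of (A[2][0] + B[0][1] = -3 + 0 = -3, A[2][1] + B[1][1] = 3 + 7 = 10, A[2][2] + B[2][1] = 6 + 2 = 8) = -3 (attained at k = 0)
  C[2][2] = min over k of (A[2][0] + B[0][2] = -3 + -1 = -4, A[2][1] + B[1][2] = 3 + 8 = 11, A[2][2] + B[2][2] = 6 + 6 = 12) = -4 (attained at k = 0)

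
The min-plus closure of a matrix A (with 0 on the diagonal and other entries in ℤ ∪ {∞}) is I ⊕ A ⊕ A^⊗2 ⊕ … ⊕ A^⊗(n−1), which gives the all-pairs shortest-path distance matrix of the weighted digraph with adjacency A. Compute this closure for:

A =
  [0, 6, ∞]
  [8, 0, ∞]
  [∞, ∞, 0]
Closure =
  [0, 6, ∞]
  [8, 0, ∞]
  [∞, ∞, 0]

This is the Floyd-Warshall all-pairs shortest-path computation. For each intermediate vertex k = 0, 1, …, 2, update dist[i][j] ← min(dist[i][j], dist[i][k] + dist[k][j]). The final matrix gives, for each (i, j), the minimum total weight of any directed path from i to j (possibly empty when i = j).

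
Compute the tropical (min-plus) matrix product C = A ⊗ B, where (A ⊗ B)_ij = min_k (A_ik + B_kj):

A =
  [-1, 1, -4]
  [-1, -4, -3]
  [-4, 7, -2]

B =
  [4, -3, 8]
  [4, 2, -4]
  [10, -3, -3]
A ⊗ B =
  [3, -7, -7]
  [0, -6, -8]
  [0, -7, -5]

Apply the min-plus product entry-by-entry:
  C[0][0] = min over k of (A[0][0] + B[0][0] = -1 + 4 = 3, A[0][1] + B[1][0] = 1 + 4 = 5, A[0][2] + B[2][0] = -4 + 10 = 6) = 3 (attained at k = 0)
  C[0][1] = min over k of (A[0][0] + B[0][1] = -1 + -3 = -4, A[0][1] + B[1][1] = 1 + 2 = 3, A[0][2] + B[2][1] = -4 + -3 = -7) = -7 (attained at k = 2)
  C[0][2] = min over k of (A[0][0] + B[0][2] = -1 + 8 = 7, A[0][1] + B[1][2] = 1 + -4 = -3, A[0][2] + B[2][2] = -4 + -3 = -7) = -7 (attained at k = 2)
  C[1][0] = min over k of (A[1][0] + B[0][0] = -1 + 4 = 3, A[1][1] + B[1][0] = -4 + 4 = 0, A[1][2] + B[2][0] = -3 + 10 = 7) = 0 (attained at k = 1)
  C[1][1] = min over k of (A[1][0] + B[0][1] = -1 + -3 = -4, A[1][1] + B[1][1] = -4 + 2 = -2, A[1][2] + B[2][1] = -3 + -3 = -6) = -6 (attained at k = 2)
  C[1][2] = min over k of (A[1][0] + B[0][2] = -1 + 8 = 7, A[1][1] + B[1][2] = -4 + -4 = -8, A[1][2] + B[2][2] = -3 + -3 = -6) = -8 (attained at k = 1)
  C[2][0] = min over k of (A[2][0] + B[0][0] = -4 + 4 = 0, A[2][1] + B[1][0] = 7 + 4 = 11, A[2][2] + B[2][0] = -2 + 10 = 8) = 0 (attained at k = 0)
  C[2][1] = min over k of (A[2][0] + B[0][1] = -4 + -3 = -7, A[2][1] + B[1][1] = 7 + 2 = 9, A[2][2] + B[2][1] = -2 + -3 = -5) = -7 (attained at k = 0)
  C[2][2] = min over k of (A[2][0] + B[0][2] = -4 + 8 = 4, A[2][1] + B[1][2] = 7 + -4 = 3, A[2][2] + B[2][2] = -2 + -3 = -5) = -5 (attained at k = 2)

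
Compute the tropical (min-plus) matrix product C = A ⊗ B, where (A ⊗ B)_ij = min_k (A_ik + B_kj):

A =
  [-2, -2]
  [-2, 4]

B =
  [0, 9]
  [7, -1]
A ⊗ B =
  [-2, -3]
  [-2, 3]

Apply the min-plus product entry-by-entry:
  C[0][0] = min over k of (A[0][0] + B[0][0] = -2 + 0 = -2, A[0][1] + B[1][0] = -2 + 7 = 5) = -2 (attained at k = 0)
  C[0][1] = min over k of (A[0][0] + B[0][1] = -2 + 9 = 7, A[0][1] + B[1][1] = -2 + -1 = -3) = -3 (attained at k = 1)
  C[1][0] = min over k of (A[1][0] + B[0][0] = -2 + 0 = -2, A[1][1] + B[1][0] = 4 + 7 = 11) = -2 (attained at k = 0)
  C[1][1] = min over k of (A[1][0] + B[0][1] = -2 + 9 = 7, A[1][1] + B[1][1] = 4 + -1 = 3) = 3 (attained at k = 1)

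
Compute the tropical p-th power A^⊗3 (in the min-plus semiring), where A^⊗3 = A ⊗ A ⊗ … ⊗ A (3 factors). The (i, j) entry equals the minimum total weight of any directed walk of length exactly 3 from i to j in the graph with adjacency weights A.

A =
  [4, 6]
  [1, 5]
A^⊗3 =
  [11, 13]
  [8, 11]

Each entry (A^⊗3)_ij equals the minimum over all length-3 walks i = v_0 → v_1 → … → v_3 = j of Σ_t A[v_t][v_{t+1}]. For example, for (i, j) = (0, 1) we minimise over 4 possible intermediate vertex sequences; the minimum is 13, attained along the walk 0 → 1 → 0 → 1.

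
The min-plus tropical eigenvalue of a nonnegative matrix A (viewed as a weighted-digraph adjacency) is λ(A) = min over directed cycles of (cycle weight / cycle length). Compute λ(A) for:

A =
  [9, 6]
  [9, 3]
λ(A) = 3

Enumerate directed cycles and compute their means (weight / length). Sample:
  cycle 0 → 0: weight = 9, length = 1, mean = 9/1 ≈ 9.000
  cycle 1 → 1: weight = 3, length = 1, mean = 3/1 ≈ 3.000
  cycle 0 → 1 → 0: weight = 15, length = 2, mean = 15/2 ≈ 7.500
  cycle 1 → 0 → 1: weight = 15, length = 2, mean = 15/2 ≈ 7.500
Minimum mean = 3.000, attained e.g. along the cycle 1 → 1 with weight 3 and length 1. So λ(A) = 3/1 = 3.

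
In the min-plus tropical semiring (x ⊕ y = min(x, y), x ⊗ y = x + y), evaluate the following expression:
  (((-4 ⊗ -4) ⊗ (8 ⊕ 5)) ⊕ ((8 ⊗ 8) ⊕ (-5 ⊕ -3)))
(((-4 ⊗ -4) ⊗ (8 ⊕ 5)) ⊕ ((8 ⊗ 8) ⊕ (-5 ⊕ -3))) = -5

Expand innermost to outermost. Recall ⊕ takes the minimum of its arguments and ⊗ takes their sum. Working out the expression (((-4 ⊗ -4) ⊗ (8 ⊕ 5)) ⊕ ((8 ⊗ 8) ⊕ (-5 ⊕ -3))) gives -5.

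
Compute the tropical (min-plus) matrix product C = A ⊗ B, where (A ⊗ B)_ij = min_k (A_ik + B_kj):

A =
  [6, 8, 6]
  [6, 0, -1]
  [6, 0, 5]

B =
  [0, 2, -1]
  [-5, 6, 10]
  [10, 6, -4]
A ⊗ B =
  [3, 8, 2]
  [-5, 5, -5]
  [-5, 6, 1]

Apply the min-plus product entry-by-entry:
  C[0][0] = min over k of (A[0][0] + B[0][0] = 6 + 0 = 6, A[0][1] + B[1][0] = 8 + -5 = 3, A[0][2] + B[2][0] = 6 + 10 = 16) = 3 (attained at k = 1)
  C[0][1] = min over k of (A[0][0] + B[0][1] = 6 + 2 = 8, A[0][1] + B[1][1] = 8 + 6 = 14, A[0][2] + B[2][1] = 6 + 6 = 12) = 8 (attained at k = 0)
  C[0][2] = min over k of (A[0][0] + B[0][2] = 6 + -1 = 5, A[0][1] + B[1][2] = 8 + 10 = 18, A[0][2] + B[2][2] = 6 + -4 = 2) = 2 (attained at k = 2)
  C[1][0] = min over k of (A[1][0] + B[0][0] = 6 + 0 = 6, A[1][1] + B[1][0] = 0 + -5 = -5, A[1][2] + B[2][0] = -1 + 10 = 9) = -5 (attained at k = 1)
  C[1][1] = min over k of (A[1][0] + B[0][1] = 6 + 2 = 8, A[1][1] + B[1][1] = 0 + 6 = 6, A[1][2] + B[2][1] = -1 + 6 = 5) = 5 (attained at k = 2)
  C[1][2] = min over k of (A[1][0] + B[0][2] = 6 + -1 = 5, A[1][1] + B[1][2] = 0 + 10 = 10, A[1][2] + B[2][2] = -1 + -4 = -5) = -5 (attained at k = 2)
  C[2][0] = min over k of (A[2][0] + B[0][0] = 6 + 0 = 6, A[2][1] + B[1][0] = 0 + -5 = -5, A[2][2] + B[2][0] = 5 + 10 = 15) = -5 (attained at k = 1)
  C[2][1] = min over k of (A[2][0] + B[0][1] = 6 + 2 = 8, A[2][1] + B[1][1] = 0 + 6 = 6, A[2][2] + B[2][1] = 5 + 6 = 11) = 6 (attained at k = 1)
  C[2][2] = min over k of (A[2][0] + B[0][2] = 6 + -1 = 5, A[2][1] + B[1][2] = 0 + 10 = 10, A[2][2] + B[2][2] = 5 + -4 = 1) = 1 (attained at k = 2)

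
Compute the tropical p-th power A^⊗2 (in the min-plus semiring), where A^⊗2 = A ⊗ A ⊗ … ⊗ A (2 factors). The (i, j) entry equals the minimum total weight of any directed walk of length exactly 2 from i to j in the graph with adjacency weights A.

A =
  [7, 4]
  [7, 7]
A^⊗2 =
  [11, 11]
  [14, 11]

Each entry (A^⊗2)_ij equals the minimum over all length-2 walks i = v_0 → v_1 → … → v_2 = j of Σ_t A[v_t][v_{t+1}]. For example, for (i, j) = (0, 1) we minimise over 2 possible intermediate vertex sequences; the minimum is 11, attained along the walk 0 → 0 → 1.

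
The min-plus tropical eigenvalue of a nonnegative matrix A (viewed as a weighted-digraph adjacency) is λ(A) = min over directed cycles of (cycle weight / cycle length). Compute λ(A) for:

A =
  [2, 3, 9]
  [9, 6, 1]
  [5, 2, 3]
λ(A) = 3/2

Enumerate directed cycles and compute their means (weight / length). Sample:
  cycle 0 → 0: weight = 2, length = 1, mean = 2/1 ≈ 2.000
  cycle 1 → 1: weight = 6, length = 1, mean = 6/1 ≈ 6.000
  cycle 2 → 2: weight = 3, length = 1, mean = 3/1 ≈ 3.000
  cycle 0 → 1 → 0: weight = 12, length = 2, mean = 12/2 ≈ 6.000
  cycle 0 → 2 → 0: weight = 14, length = 2, mean = 14/2 ≈ 7.000
  cycle 1 → 0 → 1: weight = 12, length = 2, mean = 12/2 ≈ 6.000
Minimum mean = 1.500, attained e.g. along the cycle 1 → 2 → 1 with weight 3 and length 2. So λ(A) = 3/2 = 3/2.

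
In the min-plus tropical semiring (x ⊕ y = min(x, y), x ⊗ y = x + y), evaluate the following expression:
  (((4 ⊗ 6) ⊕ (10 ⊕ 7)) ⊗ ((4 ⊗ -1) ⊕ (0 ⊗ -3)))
(((4 ⊗ 6) ⊕ (10 ⊕ 7)) ⊗ ((4 ⊗ -1) ⊕ (0 ⊗ -3))) = 4

Expand innermost to outermost. Recall ⊕ takes the minimum of its arguments and ⊗ takes their sum. Working out the expression (((4 ⊗ 6) ⊕ (10 ⊕ 7)) ⊗ ((4 ⊗ -1) ⊕ (0 ⊗ -3))) gives 4.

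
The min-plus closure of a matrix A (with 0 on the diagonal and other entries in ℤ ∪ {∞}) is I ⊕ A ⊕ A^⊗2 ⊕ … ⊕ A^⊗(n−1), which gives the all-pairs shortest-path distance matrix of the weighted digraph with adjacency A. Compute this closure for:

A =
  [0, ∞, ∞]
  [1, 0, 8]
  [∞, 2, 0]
Closure =
  [0, ∞, ∞]
  [1, 0, 8]
  [3, 2, 0]

This is the Floyd-Warshall all-pairs shortest-path computation. For each intermediate vertex k = 0, 1, …, 2, update dist[i][j] ← min(dist[i][j], dist[i][k] + dist[k][j]). The final matrix gives, for each (i, j), the minimum total weight of any directed path from i to j (possibly empty when i = j).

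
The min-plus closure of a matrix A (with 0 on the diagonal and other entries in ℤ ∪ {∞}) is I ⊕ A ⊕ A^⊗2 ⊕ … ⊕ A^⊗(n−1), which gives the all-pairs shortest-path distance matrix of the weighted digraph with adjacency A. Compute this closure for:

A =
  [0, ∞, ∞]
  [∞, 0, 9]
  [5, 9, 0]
Closure =
  [0, ∞, ∞]
  [14, 0, 9]
  [5, 9, 0]

This is the Floyd-Warshall all-pairs shortest-path computation. For each intermediate vertex k = 0, 1, …, 2, update dist[i][j] ← min(dist[i][j], dist[i][k] + dist[k][j]). The final matrix gives, for each (i, j), the minimum total weight of any directed path from i to j (possibly empty when i = j).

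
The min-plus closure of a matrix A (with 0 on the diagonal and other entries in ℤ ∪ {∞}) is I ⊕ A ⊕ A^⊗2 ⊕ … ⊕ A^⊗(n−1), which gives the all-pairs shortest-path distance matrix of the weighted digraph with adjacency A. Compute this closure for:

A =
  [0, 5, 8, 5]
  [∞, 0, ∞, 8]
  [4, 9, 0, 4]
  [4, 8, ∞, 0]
Closure =
  [0, 5, 8, 5]
  [12, 0, 20, 8]
  [4, 9, 0, 4]
  [4, 8, 12, 0]

This is the Floyd-Warshall all-pairs shortest-path computation. For each intermediate vertex k = 0, 1, …, 3, update dist[i][j] ← min(dist[i][j], dist[i][k] + dist[k][j]). The final matrix gives, for each (i, j), the minimum total weight of any directed path from i to j (possibly empty when i = j).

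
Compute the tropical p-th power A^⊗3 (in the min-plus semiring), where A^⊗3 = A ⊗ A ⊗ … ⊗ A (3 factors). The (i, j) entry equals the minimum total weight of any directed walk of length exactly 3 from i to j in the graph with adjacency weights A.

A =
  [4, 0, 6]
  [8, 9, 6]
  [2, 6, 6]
A^⊗3 =
  [8, 8, 10]
  [12, 8, 14]
  [10, 6, 8]

Each entry (A^⊗3)_ij equals the minimum over all length-3 walks i = v_0 → v_1 → … → v_3 = j of Σ_t A[v_t][v_{t+1}]. For example, for (i, j) = (0, 2) we minimise over 9 possible intermediate vertex sequences; the minimum is 10, attained along the walk 0 → 0 → 1 → 2.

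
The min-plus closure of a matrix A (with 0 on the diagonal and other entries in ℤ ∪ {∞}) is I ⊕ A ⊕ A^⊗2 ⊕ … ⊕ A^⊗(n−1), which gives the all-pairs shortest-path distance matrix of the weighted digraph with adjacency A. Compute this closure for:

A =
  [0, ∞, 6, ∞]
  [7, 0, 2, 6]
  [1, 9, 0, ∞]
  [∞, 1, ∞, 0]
Closure =
  [0, 15, 6, 21]
  [3, 0, 2, 6]
  [1, 9, 0, 15]
  [4, 1, 3, 0]

This is the Floyd-Warshall all-pairs shortest-path computation. For each intermediate vertex k = 0, 1, …, 3, update dist[i][j] ← min(dist[i][j], dist[i][k] + dist[k][j]). The final matrix gives, for each (i, j), the minimum total weight of any directed path from i to j (possibly empty when i = j).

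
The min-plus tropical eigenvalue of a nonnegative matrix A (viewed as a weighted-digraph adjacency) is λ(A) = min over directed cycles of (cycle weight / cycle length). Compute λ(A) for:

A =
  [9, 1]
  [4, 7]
λ(A) = 5/2

Enumerate directed cycles and compute their means (weight / length). Sample:
  cycle 0 → 0: weight = 9, length = 1, mean = 9/1 ≈ 9.000
  cycle 1 → 1: weight = 7, length = 1, mean = 7/1 ≈ 7.000
  cycle 0 → 1 → 0: weight = 5, length = 2, mean = 5/2 ≈ 2.500
  cycle 1 → 0 → 1: weight = 5, length = 2, mean = 5/2 ≈ 2.500
Minimum mean = 2.500, attained e.g. along the cycle 0 → 1 → 0 with weight 5 and length 2. So λ(A) = 5/2 = 5/2.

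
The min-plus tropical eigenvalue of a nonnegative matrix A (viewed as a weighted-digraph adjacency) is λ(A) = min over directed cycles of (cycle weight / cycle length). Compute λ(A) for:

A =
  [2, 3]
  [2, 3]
λ(A) = 2

Enumerate directed cycles and compute their means (weight / length). Sample:
  cycle 0 → 0: weight = 2, length = 1, mean = 2/1 ≈ 2.000
  cycle 1 → 1: weight = 3, length = 1, mean = 3/1 ≈ 3.000
  cycle 0 → 1 → 0: weight = 5, length = 2, mean = 5/2 ≈ 2.500
  cycle 1 → 0 → 1: weight = 5, length = 2, mean = 5/2 ≈ 2.500
Minimum mean = 2.000, attained e.g. along the cycle 0 → 0 with weight 2 and length 1. So λ(A) = 2/1 = 2.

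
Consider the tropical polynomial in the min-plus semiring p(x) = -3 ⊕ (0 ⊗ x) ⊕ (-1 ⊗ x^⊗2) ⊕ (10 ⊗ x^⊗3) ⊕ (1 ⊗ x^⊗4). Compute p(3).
p(3) = -3

A tropical monomial a ⊗ x^⊗i evaluates to a + i · x. Evaluating each term at x = 3:
  Term 0 contributes -3 + 0 · 3 = -3
  Term 1 contributes 0 + 1 · 3 = 3
  Term 2 contributes -1 + 2 · 3 = 5
  Term 3 contributes 10 + 3 · 3 = 19
  Term 4 contributes 1 + 4 · 3 = 13
p(3) = ⊕ of these = min[-3, 3, 5, 19, 13] = -3.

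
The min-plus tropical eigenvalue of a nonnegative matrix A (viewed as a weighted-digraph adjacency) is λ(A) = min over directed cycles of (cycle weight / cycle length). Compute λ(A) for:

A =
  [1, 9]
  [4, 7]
λ(A) = 1

Enumerate directed cycles and compute their means (weight / length). Sample:
  cycle 0 → 0: weight = 1, length = 1, mean = 1/1 ≈ 1.000
  cycle 1 → 1: weight = 7, length = 1, mean = 7/1 ≈ 7.000
  cycle 0 → 1 → 0: weight = 13, length = 2, mean = 13/2 ≈ 6.500
  cycle 1 → 0 → 1: weight = 13, length = 2, mean = 13/2 ≈ 6.500
Minimum mean = 1.000, attained e.g. along the cycle 0 → 0 with weight 1 and length 1. So λ(A) = 1/1 = 1.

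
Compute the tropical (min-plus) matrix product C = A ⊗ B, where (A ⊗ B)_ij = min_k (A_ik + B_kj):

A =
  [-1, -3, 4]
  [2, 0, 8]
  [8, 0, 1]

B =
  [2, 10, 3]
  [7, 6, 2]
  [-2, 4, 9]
A ⊗ B =
  [1, 3, -1]
  [4, 6, 2]
  [-1, 5, 2]

Apply the min-plus product entry-by-entry:
  C[0][0] = min over k of (A[0][0] + B[0][0] = -1 + 2 = 1, A[0][1] + B[1][0] = -3 + 7 = 4, A[0][2] + B[2][0] = 4 + -2 = 2) = 1 (attained at k = 0)
  C[0][1] = min over k of (A[0][0] + B[0][1] = -1 + 10 = 9, A[0][1] + B[1][1] = -3 + 6 = 3, A[0][2] + B[2][1] = 4 + 4 = 8) = 3 (attained at k = 1)
  C[0][2] = min over k of (A[0][0] + B[0][2] = -1 + 3 = 2, A[0][1] + B[1][2] = -3 + 2 = -1, A[0][2] + B[2][2] = 4 + 9 = 13) = -1 (attained at k = 1)
  C[1][0] = min over k of (A[1][0] + B[0][0] = 2 + 2 = 4, A[1][1] + B[1][0] = 0 + 7 = 7, A[1][2] + B[2][0] = 8 + -2 = 6) = 4 (attained at k = 0)
  C[1][1] = min over k of (A[1][0] + B[0][1] = 2 + 10 = 12, A[1][1] + B[1][1] = 0 + 6 = 6, A[1][2] + B[2][1] = 8 + 4 = 12) = 6 (attained at k = 1)
  C[1][2] = min over k of (A[1][0] + B[0][2] = 2 + 3 = 5, A[1][1] + B[1][2] = 0 + 2 = 2, A[1][2] + B[2][2] = 8 + 9 = 17) = 2 (attained at k = 1)
  C[2][0] = min over k of (A[2][0] + B[0][0] = 8 + 2 = 10, A[2][1] + B[1][0] = 0 + 7 = 7, A[2][2] + B[2][0] = 1 + -2 = -1) = -1 (attained at k = 2)
  C[2][1] = min over k of (A[2][0] + B[0][1] = 8 + 10 = 18, A[2][1] + B[1][1] = 0 + 6 = 6, A[2][2] + B[2][1] = 1 + 4 = 5) = 5 (attained at k = 2)
  C[2][2] = min over k of (A[2][0] + B[0][2] = 8 + 3 = 11, A[2][1] + B[1][2] = 0 + 2 = 2, A[2][2] + B[2][2] = 1 + 9 = 10) = 2 (attained at k = 1)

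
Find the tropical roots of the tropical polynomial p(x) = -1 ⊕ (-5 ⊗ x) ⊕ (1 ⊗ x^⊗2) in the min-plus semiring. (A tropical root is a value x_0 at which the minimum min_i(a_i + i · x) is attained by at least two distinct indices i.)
Roots: {-6, 4}

Each tropical root is a break point of the lower envelope of the lines y = a_i + i · x (there are 3 lines, with slopes 0, 1, ..., 2). Only the lines that attain the minimum somewhere contribute to roots; other lines are dominated. Here the surviving (envelope) indices are i = 2, i = 1, i = 0.
Intersections between consecutive envelope lines give the roots: for adjacent envelope indices i < j the intersection is x = (a_i − a_j) / (j − i). Reading off the sorted break points: {-6, 4}.
Verification: at each break x_0, at least two indices attain the minimum of min_i(a_i + i · x_0).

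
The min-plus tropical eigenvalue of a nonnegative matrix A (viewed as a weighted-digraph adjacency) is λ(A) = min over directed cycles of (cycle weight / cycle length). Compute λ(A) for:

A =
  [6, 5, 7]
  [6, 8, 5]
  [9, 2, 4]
λ(A) = 7/2

Enumerate directed cycles and compute their means (weight / length). Sample:
  cycle 0 → 0: weight = 6, length = 1, mean = 6/1 ≈ 6.000
  cycle 1 → 1: weight = 8, length = 1, mean = 8/1 ≈ 8.000
  cycle 2 → 2: weight = 4, length = 1, mean = 4/1 ≈ 4.000
  cycle 0 → 1 → 0: weight = 11, length = 2, mean = 11/2 ≈ 5.500
  cycle 0 → 2 → 0: weight = 16, length = 2, mean = 16/2 ≈ 8.000
  cycle 1 → 0 → 1: weight = 11, length = 2, mean = 11/2 ≈ 5.500
Minimum mean = 3.500, attained e.g. along the cycle 1 → 2 → 1 with weight 7 and length 2. So λ(A) = 7/2 = 7/2.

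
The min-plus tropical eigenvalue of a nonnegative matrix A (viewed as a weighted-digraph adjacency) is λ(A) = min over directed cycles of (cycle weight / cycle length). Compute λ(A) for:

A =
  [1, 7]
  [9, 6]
λ(A) = 1

Enumerate directed cycles and compute their means (weight / length). Sample:
  cycle 0 → 0: weight = 1, length = 1, mean = 1/1 ≈ 1.000
  cycle 1 → 1: weight = 6, length = 1, mean = 6/1 ≈ 6.000
  cycle 0 → 1 → 0: weight = 16, length = 2, mean = 16/2 ≈ 8.000
  cycle 1 → 0 → 1: weight = 16, length = 2, mean = 16/2 ≈ 8.000
Minimum mean = 1.000, attained e.g. along the cycle 0 → 0 with weight 1 and length 1. So λ(A) = 1/1 = 1.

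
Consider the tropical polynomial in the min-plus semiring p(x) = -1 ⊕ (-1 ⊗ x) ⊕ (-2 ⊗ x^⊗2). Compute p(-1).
p(-1) = -4

A tropical monomial a ⊗ x^⊗i evaluates to a + i · x. Evaluating each term at x = -1:
  Term 0 contributes -1 + 0 · -1 = -1
  Term 1 contributes -1 + 1 · -1 = -2
  Term 2 contributes -2 + 2 · -1 = -4
p(-1) = ⊕ of these = min[-1, -2, -4] = -4.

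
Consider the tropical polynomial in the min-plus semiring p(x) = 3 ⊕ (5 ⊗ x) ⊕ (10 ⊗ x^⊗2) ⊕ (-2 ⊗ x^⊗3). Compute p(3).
p(3) = 3

A tropical monomial a ⊗ x^⊗i evaluates to a + i · x. Evaluating each term at x = 3:
  Term 0 contributes 3 + 0 · 3 = 3
  Term 1 contributes 5 + 1 · 3 = 8
  Term 2 contributes 10 + 2 · 3 = 16
  Term 3 contributes -2 + 3 · 3 = 7
p(3) = ⊕ of these = min[3, 8, 16, 7] = 3.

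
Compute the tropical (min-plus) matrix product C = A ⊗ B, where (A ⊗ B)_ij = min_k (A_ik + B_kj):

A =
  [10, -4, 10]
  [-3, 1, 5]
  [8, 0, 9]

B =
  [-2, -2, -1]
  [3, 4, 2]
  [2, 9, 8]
A ⊗ B =
  [-1, 0, -2]
  [-5, -5, -4]
  [3, 4, 2]

Apply the min-plus product entry-by-entry:
  C[0][0] = min over k of (A[0][0] + B[0][0] = 10 + -2 = 8, A[0][1] + B[1][0] = -4 + 3 = -1, A[0][2] + B[2][0] = 10 + 2 = 12) = -1 (attained at k = 1)
  C[0][1] = min over k of (A[0][0] + B[0][1] = 10 + -2 = 8, A[0][1] + B[1][1] = -4 + 4 = 0, A[0][2] + B[2][1] = 10 + 9 = 19) = 0 (attained at k = 1)
  C[0][2] = min over k of (A[0][0] + B[0][2] = 10 + -1 = 9, A[0][1] + B[1][2] = -4 + 2 = -2, A[0][2] + B[2][2] = 10 + 8 = 18) = -2 (attained at k = 1)
  C[1][0] = min over k of (A[1][0] + B[0][0] = -3 + -2 = -5, A[1][1] + B[1][0] = 1 + 3 = 4, A[1][2] + B[2][0] = 5 + 2 = 7) = -5 (attained at k = 0)
  C[1][1] = min over k of (A[1][0] + B[0][1] = -3 + -2 = -5, A[1][1] + B[1][1] = 1 + 4 = 5, A[1][2] + B[2][1] = 5 + 9 = 14) = -5 (attained at k = 0)
  C[1][2] = min over k of (A[1][0] + B[0][2] = -3 + -1 = -4, A[1][1] + B[1][2] = 1 + 2 = 3, A[1][2] + B[2][2] = 5 + 8 = 13) = -4 (attained at k = 0)
  C[2][0] = min over k of (A[2][0] + B[0][0] = 8 + -2 = 6, A[2][1] + B[1][0] = 0 + 3 = 3, A[2][2] + B[2][0] = 9 + 2 = 11) = 3 (attained at k = 1)
  C[2][1] = min over k of (A[2][0] + B[0][1] = 8 + -2 = 6, A[2][1] + B[1][1] = 0 + 4 = 4, A[2][2] + B[2][1] = 9 + 9 = 18) = 4 (attained at k = 1)
  C[2][2] = min over k of (A[2][0] + B[0][2] = 8 + -1 = 7, A[2][1] + B[1][2] = 0 + 2 = 2, A[2][2] + B[2][2] = 9 + 8 = 17) = 2 (attained at k = 1)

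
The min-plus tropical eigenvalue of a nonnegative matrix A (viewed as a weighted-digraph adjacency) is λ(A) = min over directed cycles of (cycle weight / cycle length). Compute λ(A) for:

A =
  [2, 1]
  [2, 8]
λ(A) = 3/2

Enumerate directed cycles and compute their means (weight / length). Sample:
  cycle 0 → 0: weight = 2, length = 1, mean = 2/1 ≈ 2.000
  cycle 1 → 1: weight = 8, length = 1, mean = 8/1 ≈ 8.000
  cycle 0 → 1 → 0: weight = 3, length = 2, mean = 3/2 ≈ 1.500
  cycle 1 → 0 → 1: weight = 3, length = 2, mean = 3/2 ≈ 1.500
Minimum mean = 1.500, attained e.g. along the cycle 0 → 1 → 0 with weight 3 and length 2. So λ(A) = 3/2 = 3/2.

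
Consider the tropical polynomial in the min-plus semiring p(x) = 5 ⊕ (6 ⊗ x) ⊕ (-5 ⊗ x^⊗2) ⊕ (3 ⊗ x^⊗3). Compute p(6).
p(6) = 5

A tropical monomial a ⊗ x^⊗i evaluates to a + i · x. Evaluating each term at x = 6:
  Term 0 contributes 5 + 0 · 6 = 5
  Term 1 contributes 6 + 1 · 6 = 12
  Term 2 contributes -5 + 2 · 6 = 7
  Term 3 contributes 3 + 3 · 6 = 21
p(6) = ⊕ of these = min[5, 12, 7, 21] = 5.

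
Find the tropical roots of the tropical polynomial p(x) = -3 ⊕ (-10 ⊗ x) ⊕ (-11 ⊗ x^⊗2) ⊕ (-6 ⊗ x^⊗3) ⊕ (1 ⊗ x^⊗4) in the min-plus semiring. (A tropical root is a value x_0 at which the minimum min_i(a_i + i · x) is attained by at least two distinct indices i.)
Roots: {-7, -5, 1, 7}

Each tropical root is a break point of the lower envelope of the lines y = a_i + i · x (there are 5 lines, with slopes 0, 1, ..., 4). Only the lines that attain the minimum somewhere contribute to roots; other lines are dominated. Here the surviving (envelope) indices are i = 4, i = 3, i = 2, i = 1, i = 0.
Intersections between consecutive envelope lines give the roots: for adjacent envelope indices i < j the intersection is x = (a_i − a_j) / (j − i). Reading off the sorted break points: {-7, -5, 1, 7}.
Verification: at each break x_0, at least two indices attain the minimum of min_i(a_i + i · x_0).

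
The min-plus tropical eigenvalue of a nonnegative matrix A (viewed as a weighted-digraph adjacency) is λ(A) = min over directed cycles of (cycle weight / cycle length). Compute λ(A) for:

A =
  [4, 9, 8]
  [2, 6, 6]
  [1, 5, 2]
λ(A) = 2

Enumerate directed cycles and compute their means (weight / length). Sample:
  cycle 0 → 0: weight = 4, length = 1, mean = 4/1 ≈ 4.000
  cycle 1 → 1: weight = 6, length = 1, mean = 6/1 ≈ 6.000
  cycle 2 → 2: weight = 2, length = 1, mean = 2/1 ≈ 2.000
  cycle 0 → 1 → 0: weight = 11, length = 2, mean = 11/2 ≈ 5.500
  cycle 0 → 2 → 0: weight = 9, length = 2, mean = 9/2 ≈ 4.500
  cycle 1 → 0 → 1: weight = 11, length = 2, mean = 11/2 ≈ 5.500
Minimum mean = 2.000, attained e.g. along the cycle 2 → 2 with weight 2 and length 1. So λ(A) = 2/1 = 2.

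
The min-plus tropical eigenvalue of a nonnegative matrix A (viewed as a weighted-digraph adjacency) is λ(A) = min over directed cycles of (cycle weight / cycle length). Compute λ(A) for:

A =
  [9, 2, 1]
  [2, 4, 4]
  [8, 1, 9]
λ(A) = 4/3

Enumerate directed cycles and compute their means (weight / length). Sample:
  cycle 0 → 0: weight = 9, length = 1, mean = 9/1 ≈ 9.000
  cycle 1 → 1: weight = 4, length = 1, mean = 4/1 ≈ 4.000
  cycle 2 → 2: weight = 9, length = 1, mean = 9/1 ≈ 9.000
  cycle 0 → 1 → 0: weight = 4, length = 2, mean = 4/2 ≈ 2.000
  cycle 0 → 2 → 0: weight = 9, length = 2, mean = 9/2 ≈ 4.500
  cycle 1 → 0 → 1: weight = 4, length = 2, mean = 4/2 ≈ 2.000
Minimum mean = 1.333, attained e.g. along the cycle 0 → 2 → 1 → 0 with weight 4 and length 3. So λ(A) = 4/3 = 4/3.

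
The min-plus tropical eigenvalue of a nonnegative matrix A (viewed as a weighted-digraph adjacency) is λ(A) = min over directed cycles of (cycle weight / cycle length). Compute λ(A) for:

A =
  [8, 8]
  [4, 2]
λ(A) = 2

Enumerate directed cycles and compute their means (weight / length). Sample:
  cycle 0 → 0: weight = 8, length = 1, mean = 8/1 ≈ 8.000
  cycle 1 → 1: weight = 2, length = 1, mean = 2/1 ≈ 2.000
  cycle 0 → 1 → 0: weight = 12, length = 2, mean = 12/2 ≈ 6.000
  cycle 1 → 0 → 1: weight = 12, length = 2, mean = 12/2 ≈ 6.000
Minimum mean = 2.000, attained e.g. along the cycle 1 → 1 with weight 2 and length 1. So λ(A) = 2/1 = 2.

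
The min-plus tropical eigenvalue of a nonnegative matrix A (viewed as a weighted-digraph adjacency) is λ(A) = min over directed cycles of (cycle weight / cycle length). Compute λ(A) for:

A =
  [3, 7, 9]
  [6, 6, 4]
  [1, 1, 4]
λ(A) = 5/2

Enumerate directed cycles and compute their means (weight / length). Sample:
  cycle 0 → 0: weight = 3, length = 1, mean = 3/1 ≈ 3.000
  cycle 1 → 1: weight = 6, length = 1, mean = 6/1 ≈ 6.000
  cycle 2 → 2: weight = 4, length = 1, mean = 4/1 ≈ 4.000
  cycle 0 → 1 → 0: weight = 13, length = 2, mean = 13/2 ≈ 6.500
  cycle 0 → 2 → 0: weight = 10, length = 2, mean = 10/2 ≈ 5.000
  cycle 1 → 0 → 1: weight = 13, length = 2, mean = 13/2 ≈ 6.500
Minimum mean = 2.500, attained e.g. along the cycle 1 → 2 → 1 with weight 5 and length 2. So λ(A) = 5/2 = 5/2.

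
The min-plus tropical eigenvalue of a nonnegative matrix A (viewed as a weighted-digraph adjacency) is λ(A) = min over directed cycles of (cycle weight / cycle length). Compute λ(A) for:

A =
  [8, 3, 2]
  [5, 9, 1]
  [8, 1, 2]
λ(A) = 1

Enumerate directed cycles and compute their means (weight / length). Sample:
  cycle 0 → 0: weight = 8, length = 1, mean = 8/1 ≈ 8.000
  cycle 1 → 1: weight = 9, length = 1, mean = 9/1 ≈ 9.000
  cycle 2 → 2: weight = 2, length = 1, mean = 2/1 ≈ 2.000
  cycle 0 → 1 → 0: weight = 8, length = 2, mean = 8/2 ≈ 4.000
  cycle 0 → 2 → 0: weight = 10, length = 2, mean = 10/2 ≈ 5.000
  cycle 1 → 0 → 1: weight = 8, length = 2, mean = 8/2 ≈ 4.000
Minimum mean = 1.000, attained e.g. along the cycle 1 → 2 → 1 with weight 2 and length 2. So λ(A) = 2/2 = 1.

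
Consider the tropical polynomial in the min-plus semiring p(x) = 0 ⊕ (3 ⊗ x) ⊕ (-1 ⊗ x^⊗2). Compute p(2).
p(2) = 0

A tropical monomial a ⊗ x^⊗i evaluates to a + i · x. Evaluating each term at x = 2:
  Term 0 contributes 0 + 0 · 2 = 0
  Term 1 contributes 3 + 1 · 2 = 5
  Term 2 contributes -1 + 2 · 2 = 3
p(2) = ⊕ of these = min[0, 5, 3] = 0.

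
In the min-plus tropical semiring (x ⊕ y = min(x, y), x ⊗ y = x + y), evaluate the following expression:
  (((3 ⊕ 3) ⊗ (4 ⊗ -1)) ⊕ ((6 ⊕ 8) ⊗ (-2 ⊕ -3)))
(((3 ⊕ 3) ⊗ (4 ⊗ -1)) ⊕ ((6 ⊕ 8) ⊗ (-2 ⊕ -3))) = 3

Expand innermost to outermost. Recall ⊕ takes the minimum of its arguments and ⊗ takes their sum. Working out the expression (((3 ⊕ 3) ⊗ (4 ⊗ -1)) ⊕ ((6 ⊕ 8) ⊗ (-2 ⊕ -3))) gives 3.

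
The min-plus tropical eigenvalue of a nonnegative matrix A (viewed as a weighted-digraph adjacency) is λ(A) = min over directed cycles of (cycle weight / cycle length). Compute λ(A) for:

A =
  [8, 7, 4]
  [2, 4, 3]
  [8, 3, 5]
λ(A) = 3

Enumerate directed cycles and compute their means (weight / length). Sample:
  cycle 0 → 0: weight = 8, length = 1, mean = 8/1 ≈ 8.000
  cycle 1 → 1: weight = 4, length = 1, mean = 4/1 ≈ 4.000
  cycle 2 → 2: weight = 5, length = 1, mean = 5/1 ≈ 5.000
  cycle 0 → 1 → 0: weight = 9, length = 2, mean = 9/2 ≈ 4.500
  cycle 0 → 2 → 0: weight = 12, length = 2, mean = 12/2 ≈ 6.000
  cycle 1 → 0 → 1: weight = 9, length = 2, mean = 9/2 ≈ 4.500
Minimum mean = 3.000, attained e.g. along the cycle 1 → 2 → 1 with weight 6 and length 2. So λ(A) = 6/2 = 3.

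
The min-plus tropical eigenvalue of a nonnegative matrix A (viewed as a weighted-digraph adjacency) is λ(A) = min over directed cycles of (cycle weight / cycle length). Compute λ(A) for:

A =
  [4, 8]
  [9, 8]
λ(A) = 4

Enumerate directed cycles and compute their means (weight / length). Sample:
  cycle 0 → 0: weight = 4, length = 1, mean = 4/1 ≈ 4.000
  cycle 1 → 1: weight = 8, length = 1, mean = 8/1 ≈ 8.000
  cycle 0 → 1 → 0: weight = 17, length = 2, mean = 17/2 ≈ 8.500
  cycle 1 → 0 → 1: weight = 17, length = 2, mean = 17/2 ≈ 8.500
Minimum mean = 4.000, attained e.g. along the cycle 0 → 0 with weight 4 and length 1. So λ(A) = 4/1 = 4.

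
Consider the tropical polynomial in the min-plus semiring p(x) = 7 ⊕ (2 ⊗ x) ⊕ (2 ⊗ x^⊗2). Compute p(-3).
p(-3) = -4

A tropical monomial a ⊗ x^⊗i evaluates to a + i · x. Evaluating each term at x = -3:
  Term 0 contributes 7 + 0 · -3 = 7
  Term 1 contributes 2 + 1 · -3 = -1
  Term 2 contributes 2 + 2 · -3 = -4
p(-3) = ⊕ of these = min[7, -1, -4] = -4.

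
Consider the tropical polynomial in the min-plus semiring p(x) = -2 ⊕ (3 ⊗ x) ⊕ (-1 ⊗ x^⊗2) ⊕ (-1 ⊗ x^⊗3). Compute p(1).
p(1) = -2

A tropical monomial a ⊗ x^⊗i evaluates to a + i · x. Evaluating each term at x = 1:
  Term 0 contributes -2 + 0 · 1 = -2
  Term 1 contributes 3 + 1 · 1 = 4
  Term 2 contributes -1 + 2 · 1 = 1
  Term 3 contributes -1 + 3 · 1 = 2
p(1) = ⊕ of these = min[-2, 4, 1, 2] = -2.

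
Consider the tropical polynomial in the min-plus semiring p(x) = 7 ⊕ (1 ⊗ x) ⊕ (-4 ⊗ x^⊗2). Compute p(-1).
p(-1) = -6

A tropical monomial a ⊗ x^⊗i evaluates to a + i · x. Evaluating each term at x = -1:
  Term 0 contributes 7 + 0 · -1 = 7
  Term 1 contributes 1 + 1 · -1 = 0
  Term 2 contributes -4 + 2 · -1 = -6
p(-1) = ⊕ of these = min[7, 0, -6] = -6.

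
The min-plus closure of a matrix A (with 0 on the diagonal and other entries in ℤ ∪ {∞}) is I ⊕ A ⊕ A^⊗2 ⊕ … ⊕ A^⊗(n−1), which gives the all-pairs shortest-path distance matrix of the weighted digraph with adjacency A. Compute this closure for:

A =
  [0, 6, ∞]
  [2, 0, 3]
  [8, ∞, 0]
Closure =
  [0, 6, 9]
  [2, 0, 3]
  [8, 14, 0]

This is the Floyd-Warshall all-pairs shortest-path computation. For each intermediate vertex k = 0, 1, …, 2, update dist[i][j] ← min(dist[i][j], dist[i][k] + dist[k][j]). The final matrix gives, for each (i, j), the minimum total weight of any directed path from i to j (possibly empty when i = j).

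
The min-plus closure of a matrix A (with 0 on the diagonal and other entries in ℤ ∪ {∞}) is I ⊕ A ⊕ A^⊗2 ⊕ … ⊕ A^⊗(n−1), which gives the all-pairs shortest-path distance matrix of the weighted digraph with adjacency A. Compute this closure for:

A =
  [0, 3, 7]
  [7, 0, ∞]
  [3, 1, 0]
Closure =
  [0, 3, 7]
  [7, 0, 14]
  [3, 1, 0]

This is the Floyd-Warshall all-pairs shortest-path computation. For each intermediate vertex k = 0, 1, …, 2, update dist[i][j] ← min(dist[i][j], dist[i][k] + dist[k][j]). The final matrix gives, for each (i, j), the minimum total weight of any directed path from i to j (possibly empty when i = j).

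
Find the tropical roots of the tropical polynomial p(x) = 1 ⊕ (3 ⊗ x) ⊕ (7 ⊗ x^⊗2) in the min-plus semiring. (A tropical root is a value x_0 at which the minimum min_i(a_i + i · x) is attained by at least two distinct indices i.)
Roots: {-4, -2}

Each tropical root is a break point of the lower envelope of the lines y = a_i + i · x (there are 3 lines, with slopes 0, 1, ..., 2). Only the lines that attain the minimum somewhere contribute to roots; other lines are dominated. Here the surviving (envelope) indices are i = 2, i = 1, i = 0.
Intersections between consecutive envelope lines give the roots: for adjacent envelope indices i < j the intersection is x = (a_i − a_j) / (j − i). Reading off the sorted break points: {-4, -2}.
Verification: at each break x_0, at least two indices attain the minimum of min_i(a_i + i · x_0).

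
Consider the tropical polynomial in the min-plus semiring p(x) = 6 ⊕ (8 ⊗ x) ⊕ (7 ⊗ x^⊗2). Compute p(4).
p(4) = 6

A tropical monomial a ⊗ x^⊗i evaluates to a + i · x. Evaluating each term at x = 4:
  Term 0 contributes 6 + 0 · 4 = 6
  Term 1 contributes 8 + 1 · 4 = 12
  Term 2 contributes 7 + 2 · 4 = 15
p(4) = ⊕ of these = min[6, 12, 15] = 6.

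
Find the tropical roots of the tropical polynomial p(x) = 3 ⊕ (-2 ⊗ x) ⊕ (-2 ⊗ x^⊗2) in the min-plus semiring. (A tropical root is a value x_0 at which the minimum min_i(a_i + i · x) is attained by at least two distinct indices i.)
Roots: {0, 5}

Each tropical root is a break point of the lower envelope of the lines y = a_i + i · x (there are 3 lines, with slopes 0, 1, ..., 2). Only the lines that attain the minimum somewhere contribute to roots; other lines are dominated. Here the surviving (envelope) indices are i = 2, i = 1, i = 0.
Intersections between consecutive envelope lines give the roots: for adjacent envelope indices i < j the intersection is x = (a_i − a_j) / (j − i). Reading off the sorted break points: {0, 5}.
Verification: at each break x_0, at least two indices attain the minimum of min_i(a_i + i · x_0).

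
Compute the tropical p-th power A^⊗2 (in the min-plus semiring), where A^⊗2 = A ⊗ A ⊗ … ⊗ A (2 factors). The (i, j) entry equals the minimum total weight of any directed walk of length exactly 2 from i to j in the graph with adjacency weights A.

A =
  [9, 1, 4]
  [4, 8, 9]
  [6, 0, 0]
A^⊗2 =
  [5, 4, 4]
  [12, 5, 8]
  [4, 0, 0]

Each entry (A^⊗2)_ij equals the minimum over all length-2 walks i = v_0 → v_1 → … → v_2 = j of Σ_t A[v_t][v_{t+1}]. For example, for (i, j) = (0, 2) we minimise over 3 possible intermediate vertex sequences; the minimum is 4, attained along the walk 0 → 2 → 2.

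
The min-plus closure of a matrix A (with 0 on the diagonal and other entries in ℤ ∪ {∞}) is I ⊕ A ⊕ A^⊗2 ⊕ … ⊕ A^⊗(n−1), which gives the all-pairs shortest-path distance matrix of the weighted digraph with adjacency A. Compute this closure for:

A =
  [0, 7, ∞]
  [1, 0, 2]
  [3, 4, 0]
Closure =
  [0, 7, 9]
  [1, 0, 2]
  [3, 4, 0]

This is the Floyd-Warshall all-pairs shortest-path computation. For each intermediate vertex k = 0, 1, …, 2, update dist[i][j] ← min(dist[i][j], dist[i][k] + dist[k][j]). The final matrix gives, for each (i, j), the minimum total weight of any directed path from i to j (possibly empty when i = j).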